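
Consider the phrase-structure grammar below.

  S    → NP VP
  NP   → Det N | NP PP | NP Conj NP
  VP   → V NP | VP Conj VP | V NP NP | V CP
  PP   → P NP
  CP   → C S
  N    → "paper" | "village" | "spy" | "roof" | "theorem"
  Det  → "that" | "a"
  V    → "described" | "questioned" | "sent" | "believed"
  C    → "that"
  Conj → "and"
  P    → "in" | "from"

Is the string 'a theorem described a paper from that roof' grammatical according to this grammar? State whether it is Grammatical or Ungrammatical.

Grammatical

[S [NP [Det a] [N theorem]] [VP [V described] [NP [NP [Det a] [N paper]] [PP [P from] [NP [Det that] [N roof]]]]]]
Every word is introduced by a lexical rule and the phrasal rules combine the resulting categories into a single S.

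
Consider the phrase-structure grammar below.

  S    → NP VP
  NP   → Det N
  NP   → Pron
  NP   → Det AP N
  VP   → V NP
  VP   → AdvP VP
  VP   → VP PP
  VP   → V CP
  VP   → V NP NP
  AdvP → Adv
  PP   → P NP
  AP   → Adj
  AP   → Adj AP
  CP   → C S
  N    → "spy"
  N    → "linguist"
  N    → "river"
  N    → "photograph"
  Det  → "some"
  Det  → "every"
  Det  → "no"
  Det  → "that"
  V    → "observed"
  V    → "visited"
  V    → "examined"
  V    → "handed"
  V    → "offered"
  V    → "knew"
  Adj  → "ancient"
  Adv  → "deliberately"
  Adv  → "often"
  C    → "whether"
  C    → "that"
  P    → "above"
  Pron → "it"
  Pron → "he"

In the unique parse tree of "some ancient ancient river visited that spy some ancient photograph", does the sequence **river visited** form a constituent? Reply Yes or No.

No

[S [NP [Det some] [AP [Adj ancient] [AP [Adj ancient]]] [N river]] [VP [V visited] [NP [Det that] [N spy]] [NP [Det some] [AP [Adj ancient]] [N photograph]]]]
The smallest constituent containing 'river visited' is the S spanning 'some ancient ancient river visited that spy some ancient photograph'; no single node in the tree dominates exactly the given words.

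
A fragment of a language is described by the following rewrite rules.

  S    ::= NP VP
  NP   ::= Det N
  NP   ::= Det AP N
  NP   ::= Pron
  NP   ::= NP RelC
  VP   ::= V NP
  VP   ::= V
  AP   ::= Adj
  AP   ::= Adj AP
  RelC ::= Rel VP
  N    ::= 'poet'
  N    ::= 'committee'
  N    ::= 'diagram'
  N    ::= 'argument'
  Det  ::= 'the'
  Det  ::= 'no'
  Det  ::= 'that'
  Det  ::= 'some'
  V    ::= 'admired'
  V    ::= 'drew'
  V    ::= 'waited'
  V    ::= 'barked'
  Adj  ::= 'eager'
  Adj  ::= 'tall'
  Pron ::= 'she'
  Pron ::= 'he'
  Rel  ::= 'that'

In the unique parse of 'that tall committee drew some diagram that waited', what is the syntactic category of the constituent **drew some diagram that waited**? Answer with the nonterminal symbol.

VP

[S [NP [Det that] [AP [Adj tall]] [N committee]] [VP [V drew] [NP [NP [Det some] [N diagram]] [RelC [Rel that] [VP [V waited]]]]]]
The span 'drew some diagram that waited' is the VP node built by VP → V NP.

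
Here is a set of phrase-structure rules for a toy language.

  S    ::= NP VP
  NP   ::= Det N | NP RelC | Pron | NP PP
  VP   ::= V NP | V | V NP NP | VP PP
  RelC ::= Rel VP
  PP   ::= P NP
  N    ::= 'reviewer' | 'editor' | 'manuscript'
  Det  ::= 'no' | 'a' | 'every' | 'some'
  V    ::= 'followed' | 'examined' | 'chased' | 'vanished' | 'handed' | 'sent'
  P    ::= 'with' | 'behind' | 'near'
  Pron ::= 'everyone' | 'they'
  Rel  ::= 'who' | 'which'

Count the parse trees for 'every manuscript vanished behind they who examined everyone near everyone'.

4

Two of the 4 distinct bracketings:
[S [NP [Det every] [N manuscript]] [VP [VP [V vanished]] [PP [P behind] [NP [NP [Pron they]] [RelC [Rel who] [VP [V examined] [NP [NP [Pron everyone]] [PP [P near] [NP [Pron everyone]]]]]]]]]]
[S [NP [Det every] [N manuscript]] [VP [VP [V vanished]] [PP [P behind] [NP [NP [Pron they]] [RelC [Rel who] [VP [VP [V examined] [NP [Pron everyone]]] [PP [P near] [NP [Pron everyone]]]]]]]]]
The difference turns on whether NP → NP PP is used at the relevant span, versus an alternative expansion of NP.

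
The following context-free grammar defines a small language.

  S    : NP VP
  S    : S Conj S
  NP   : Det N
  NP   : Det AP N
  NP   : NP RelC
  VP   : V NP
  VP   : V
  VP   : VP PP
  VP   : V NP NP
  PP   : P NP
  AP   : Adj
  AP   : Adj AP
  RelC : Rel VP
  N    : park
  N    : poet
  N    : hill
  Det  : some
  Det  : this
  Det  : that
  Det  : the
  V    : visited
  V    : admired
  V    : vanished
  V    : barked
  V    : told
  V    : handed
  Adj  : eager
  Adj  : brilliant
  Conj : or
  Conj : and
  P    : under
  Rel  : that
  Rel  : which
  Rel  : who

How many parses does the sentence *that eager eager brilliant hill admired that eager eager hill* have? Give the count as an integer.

1

[S [NP [Det that] [AP [Adj eager] [AP [Adj eager] [AP [Adj brilliant]]]] [N hill]] [VP [V admired] [NP [Det that] [AP [Adj eager] [AP [Adj eager]]] [N hill]]]]
No rule offers an alternative attachment or grouping for any span, so this is the only derivation.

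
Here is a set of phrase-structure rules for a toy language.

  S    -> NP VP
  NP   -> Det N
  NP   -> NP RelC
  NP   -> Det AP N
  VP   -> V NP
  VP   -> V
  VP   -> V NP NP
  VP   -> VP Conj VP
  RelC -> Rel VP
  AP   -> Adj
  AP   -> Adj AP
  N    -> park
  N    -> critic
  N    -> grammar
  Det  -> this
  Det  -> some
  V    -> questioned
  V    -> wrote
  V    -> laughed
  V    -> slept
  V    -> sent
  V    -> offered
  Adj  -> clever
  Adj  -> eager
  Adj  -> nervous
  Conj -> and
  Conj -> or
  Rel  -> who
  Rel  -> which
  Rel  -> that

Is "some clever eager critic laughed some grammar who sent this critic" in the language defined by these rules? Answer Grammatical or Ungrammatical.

Grammatical

S
  NP
    Det: some
    AP
      Adj: clever
      AP
        Adj: eager
    N: critic
  VP
    V: laughed
    NP
      NP
        Det: some
        N: grammar
      RelC
        Rel: who
        VP
          V: sent
          NP
            Det: this
            N: critic
Every word is introduced by a lexical rule and the phrasal rules combine the resulting categories into a single S.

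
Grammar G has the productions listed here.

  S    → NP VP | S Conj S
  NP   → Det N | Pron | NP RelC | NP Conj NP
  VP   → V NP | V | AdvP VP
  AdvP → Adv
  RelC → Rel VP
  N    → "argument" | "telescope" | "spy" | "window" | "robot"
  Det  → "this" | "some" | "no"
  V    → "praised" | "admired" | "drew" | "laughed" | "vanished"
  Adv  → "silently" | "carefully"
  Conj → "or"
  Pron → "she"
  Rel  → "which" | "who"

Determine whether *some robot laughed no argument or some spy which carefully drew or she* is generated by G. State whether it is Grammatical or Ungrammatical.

S
  NP
    Det: some
    N: robot
  VP
    V: laughed
    NP
      NP
        Det: no
        N: argument
      Conj: or
      NP
        NP
          NP
            Det: some
            N: spy
          RelC
            Rel: which
            VP
              AdvP
                Adv: carefully
              VP
                V: drew
        Conj: or
        NP
          Pron: she
The bracketing above is licensed at every node by one of the given productions, with S at the root.

Grammatical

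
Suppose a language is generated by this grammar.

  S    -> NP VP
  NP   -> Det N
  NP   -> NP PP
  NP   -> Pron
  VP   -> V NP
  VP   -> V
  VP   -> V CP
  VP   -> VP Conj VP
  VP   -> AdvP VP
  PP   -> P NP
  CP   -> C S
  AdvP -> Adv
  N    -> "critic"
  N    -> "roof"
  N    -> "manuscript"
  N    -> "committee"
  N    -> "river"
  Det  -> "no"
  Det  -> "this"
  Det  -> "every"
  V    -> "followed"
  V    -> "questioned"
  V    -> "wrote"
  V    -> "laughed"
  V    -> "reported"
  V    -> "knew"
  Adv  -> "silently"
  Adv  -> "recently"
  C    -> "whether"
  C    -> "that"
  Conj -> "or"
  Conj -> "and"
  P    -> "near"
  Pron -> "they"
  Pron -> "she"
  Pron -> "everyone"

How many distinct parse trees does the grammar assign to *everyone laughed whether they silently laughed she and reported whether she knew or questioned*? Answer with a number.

12

Two of the 12 distinct bracketings:
[S [NP [Pron everyone]] [VP [V laughed] [CP [C whether] [S [NP [Pron they]] [VP [VP [AdvP [Adv silently]] [VP [V laughed] [NP [Pron she]]]] [Conj and] [VP [V reported] [CP [C whether] [S [NP [Pron she]] [VP [VP [V knew]] [Conj or] [VP [V questioned]]]]]]]]]]]
[S [NP [Pron everyone]] [VP [V laughed] [CP [C whether] [S [NP [Pron they]] [VP [VP [AdvP [Adv silently]] [VP [V laughed] [NP [Pron she]]]] [Conj and] [VP [VP [V reported] [CP [C whether] [S [NP [Pron she]] [VP [V knew]]]]] [Conj or] [VP [V questioned]]]]]]]]
The trees differ in how a recursive rule is bracketed over the same span.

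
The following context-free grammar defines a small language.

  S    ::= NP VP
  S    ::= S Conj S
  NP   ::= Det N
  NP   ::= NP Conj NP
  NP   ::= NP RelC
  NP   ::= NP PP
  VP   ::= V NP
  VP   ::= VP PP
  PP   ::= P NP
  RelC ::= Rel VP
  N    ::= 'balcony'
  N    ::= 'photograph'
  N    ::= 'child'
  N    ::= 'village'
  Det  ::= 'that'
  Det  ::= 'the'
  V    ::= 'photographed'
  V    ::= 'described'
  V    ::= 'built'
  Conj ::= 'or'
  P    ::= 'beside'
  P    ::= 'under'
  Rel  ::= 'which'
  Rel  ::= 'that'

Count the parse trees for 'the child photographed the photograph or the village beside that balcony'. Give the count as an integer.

Two of the 3 distinct bracketings:
[S [NP [Det the] [N child]] [VP [V photographed] [NP [NP [Det the] [N photograph]] [Conj or] [NP [NP [Det the] [N village]] [PP [P beside] [NP [Det that] [N balcony]]]]]]]
[S [NP [Det the] [N child]] [VP [V photographed] [NP [NP [NP [Det the] [N photograph]] [Conj or] [NP [Det the] [N village]]] [PP [P beside] [NP [Det that] [N balcony]]]]]]
The trees differ in how a recursive rule is bracketed over the same span.

3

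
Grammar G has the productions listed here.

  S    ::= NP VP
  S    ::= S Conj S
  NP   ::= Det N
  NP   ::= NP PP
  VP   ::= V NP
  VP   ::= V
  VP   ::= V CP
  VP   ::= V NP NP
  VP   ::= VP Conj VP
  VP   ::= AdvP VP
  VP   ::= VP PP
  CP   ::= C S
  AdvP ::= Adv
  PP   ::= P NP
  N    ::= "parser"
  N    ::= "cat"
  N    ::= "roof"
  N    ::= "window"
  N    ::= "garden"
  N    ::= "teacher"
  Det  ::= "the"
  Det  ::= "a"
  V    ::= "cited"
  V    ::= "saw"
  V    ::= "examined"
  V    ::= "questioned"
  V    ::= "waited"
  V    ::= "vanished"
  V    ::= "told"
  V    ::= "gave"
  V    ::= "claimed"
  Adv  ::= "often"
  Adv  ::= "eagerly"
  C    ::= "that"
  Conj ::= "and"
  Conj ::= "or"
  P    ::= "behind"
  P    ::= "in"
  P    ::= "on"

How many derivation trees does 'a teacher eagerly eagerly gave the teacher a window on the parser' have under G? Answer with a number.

Two of the 4 distinct bracketings:
[S [NP [Det a] [N teacher]] [VP [AdvP [Adv eagerly]] [VP [AdvP [Adv eagerly]] [VP [V gave] [NP [Det the] [N teacher]] [NP [NP [Det a] [N window]] [PP [P on] [NP [Det the] [N parser]]]]]]]]
[S [NP [Det a] [N teacher]] [VP [AdvP [Adv eagerly]] [VP [AdvP [Adv eagerly]] [VP [VP [V gave] [NP [Det the] [N teacher]] [NP [Det a] [N window]]] [PP [P on] [NP [Det the] [N parser]]]]]]]
The difference turns on whether NP → NP PP is used at the relevant span, versus an alternative expansion of NP.

4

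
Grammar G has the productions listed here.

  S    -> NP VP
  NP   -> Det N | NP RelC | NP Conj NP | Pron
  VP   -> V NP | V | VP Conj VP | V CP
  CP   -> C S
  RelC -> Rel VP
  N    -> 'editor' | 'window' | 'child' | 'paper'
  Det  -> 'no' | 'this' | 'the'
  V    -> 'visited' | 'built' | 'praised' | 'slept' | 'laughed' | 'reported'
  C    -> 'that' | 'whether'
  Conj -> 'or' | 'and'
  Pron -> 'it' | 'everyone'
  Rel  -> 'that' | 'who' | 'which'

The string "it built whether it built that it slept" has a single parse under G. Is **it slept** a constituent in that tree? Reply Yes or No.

[S [NP [Pron it]] [VP [V built] [CP [C whether] [S [NP [Pron it]] [VP [V built] [CP [C that] [S [NP [Pron it]] [VP [V slept]]]]]]]]]
The words 'it slept' are exhaustively dominated by a single S node (built by S → NP VP), so they form a constituent.

Yes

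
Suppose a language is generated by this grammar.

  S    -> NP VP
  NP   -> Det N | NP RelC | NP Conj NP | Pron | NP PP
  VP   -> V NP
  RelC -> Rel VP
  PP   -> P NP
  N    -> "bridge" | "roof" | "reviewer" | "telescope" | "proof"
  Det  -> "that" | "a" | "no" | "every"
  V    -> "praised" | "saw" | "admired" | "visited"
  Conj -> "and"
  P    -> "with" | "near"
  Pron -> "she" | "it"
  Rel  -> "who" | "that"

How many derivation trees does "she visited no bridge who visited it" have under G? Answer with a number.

[S [NP [Pron she]] [VP [V visited] [NP [NP [Det no] [N bridge]] [RelC [Rel who] [VP [V visited] [NP [Pron it]]]]]]]
No rule offers an alternative attachment or grouping for any span, so this is the only derivation.

1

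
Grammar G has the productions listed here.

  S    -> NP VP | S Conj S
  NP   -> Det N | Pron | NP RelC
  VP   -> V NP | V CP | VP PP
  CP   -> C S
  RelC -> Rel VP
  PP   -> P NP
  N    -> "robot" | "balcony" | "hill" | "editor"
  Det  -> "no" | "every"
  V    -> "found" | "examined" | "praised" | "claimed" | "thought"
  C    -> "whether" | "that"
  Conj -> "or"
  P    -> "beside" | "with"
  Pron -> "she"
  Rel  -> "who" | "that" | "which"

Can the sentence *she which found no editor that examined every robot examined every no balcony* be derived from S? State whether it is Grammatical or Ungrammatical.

Ungrammatical

A Det word can never sit immediately before a Det word in any string this grammar generates, so the substring 'every no' rules out a derivation.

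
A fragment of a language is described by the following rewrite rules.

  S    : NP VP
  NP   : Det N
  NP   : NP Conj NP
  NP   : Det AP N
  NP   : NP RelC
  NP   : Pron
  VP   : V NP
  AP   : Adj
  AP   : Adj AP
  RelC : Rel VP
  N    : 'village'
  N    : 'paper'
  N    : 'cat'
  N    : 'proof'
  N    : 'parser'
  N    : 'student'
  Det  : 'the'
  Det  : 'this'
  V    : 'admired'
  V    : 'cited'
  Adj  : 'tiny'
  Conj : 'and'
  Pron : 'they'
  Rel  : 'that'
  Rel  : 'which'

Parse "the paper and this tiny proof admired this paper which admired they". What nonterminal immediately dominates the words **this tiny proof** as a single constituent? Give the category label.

NP

[S [NP [NP [Det the] [N paper]] [Conj and] [NP [Det this] [AP [Adj tiny]] [N proof]]] [VP [V admired] [NP [NP [Det this] [N paper]] [RelC [Rel which] [VP [V admired] [NP [Pron they]]]]]]]
The span 'this tiny proof' is the NP node built by NP → Det AP N.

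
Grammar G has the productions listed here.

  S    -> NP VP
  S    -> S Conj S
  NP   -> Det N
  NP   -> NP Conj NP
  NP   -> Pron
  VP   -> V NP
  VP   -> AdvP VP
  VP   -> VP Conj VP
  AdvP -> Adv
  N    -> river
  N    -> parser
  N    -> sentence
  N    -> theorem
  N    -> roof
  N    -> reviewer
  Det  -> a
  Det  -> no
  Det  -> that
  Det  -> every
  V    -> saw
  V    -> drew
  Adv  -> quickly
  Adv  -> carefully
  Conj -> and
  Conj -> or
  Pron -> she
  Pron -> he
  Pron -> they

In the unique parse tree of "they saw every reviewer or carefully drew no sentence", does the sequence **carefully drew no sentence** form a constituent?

[S [NP [Pron they]] [VP [VP [V saw] [NP [Det every] [N reviewer]]] [Conj or] [VP [AdvP [Adv carefully]] [VP [V drew] [NP [Det no] [N sentence]]]]]]
The words 'carefully drew no sentence' are exhaustively dominated by a single VP node (built by VP → AdvP VP), so they form a constituent.

Yes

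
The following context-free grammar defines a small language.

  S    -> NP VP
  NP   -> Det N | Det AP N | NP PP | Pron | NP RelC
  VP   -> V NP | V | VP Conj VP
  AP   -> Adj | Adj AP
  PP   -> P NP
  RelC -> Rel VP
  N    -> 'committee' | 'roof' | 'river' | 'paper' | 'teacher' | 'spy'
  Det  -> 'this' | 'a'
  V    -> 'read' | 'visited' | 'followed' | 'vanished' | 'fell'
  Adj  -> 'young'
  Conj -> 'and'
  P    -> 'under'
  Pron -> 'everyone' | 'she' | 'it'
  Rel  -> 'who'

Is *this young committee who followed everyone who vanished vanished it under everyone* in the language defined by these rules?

Grammatical

[S [NP [NP [Det this] [AP [Adj young]] [N committee]] [RelC [Rel who] [VP [V followed] [NP [NP [Pron everyone]] [RelC [Rel who] [VP [V vanished]]]]]]] [VP [V vanished] [NP [NP [Pron it]] [PP [P under] [NP [Pron everyone]]]]]]
Every word is introduced by a lexical rule and the phrasal rules combine the resulting categories into a single S.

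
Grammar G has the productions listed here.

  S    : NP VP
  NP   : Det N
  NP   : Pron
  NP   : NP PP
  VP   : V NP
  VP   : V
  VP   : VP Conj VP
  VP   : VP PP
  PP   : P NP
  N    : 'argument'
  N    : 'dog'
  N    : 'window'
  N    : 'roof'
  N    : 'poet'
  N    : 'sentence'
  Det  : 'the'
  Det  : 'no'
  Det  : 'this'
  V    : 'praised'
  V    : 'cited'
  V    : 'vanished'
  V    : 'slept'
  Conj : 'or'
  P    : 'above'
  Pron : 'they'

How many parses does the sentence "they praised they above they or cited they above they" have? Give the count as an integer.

6

Two of the 6 distinct bracketings:
[S [NP [Pron they]] [VP [VP [V praised] [NP [NP [Pron they]] [PP [P above] [NP [Pron they]]]]] [Conj or] [VP [V cited] [NP [NP [Pron they]] [PP [P above] [NP [Pron they]]]]]]]
[S [NP [Pron they]] [VP [VP [V praised] [NP [NP [Pron they]] [PP [P above] [NP [Pron they]]]]] [Conj or] [VP [VP [V cited] [NP [Pron they]]] [PP [P above] [NP [Pron they]]]]]]
The difference turns on whether VP → VP PP is used at the relevant span, versus an alternative expansion of VP.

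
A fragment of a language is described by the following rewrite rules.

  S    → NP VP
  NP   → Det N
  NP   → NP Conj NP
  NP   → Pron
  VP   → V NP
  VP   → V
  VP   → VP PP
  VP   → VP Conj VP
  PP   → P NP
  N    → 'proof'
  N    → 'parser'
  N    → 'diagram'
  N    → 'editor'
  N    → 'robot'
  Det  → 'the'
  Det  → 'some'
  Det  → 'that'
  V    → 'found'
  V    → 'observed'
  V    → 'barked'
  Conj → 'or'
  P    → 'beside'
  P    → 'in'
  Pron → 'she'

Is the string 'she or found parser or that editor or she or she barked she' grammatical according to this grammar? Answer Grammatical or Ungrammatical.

A V word can never sit immediately before an N word in any string this grammar generates, so the substring 'found parser' rules out a derivation.

Ungrammatical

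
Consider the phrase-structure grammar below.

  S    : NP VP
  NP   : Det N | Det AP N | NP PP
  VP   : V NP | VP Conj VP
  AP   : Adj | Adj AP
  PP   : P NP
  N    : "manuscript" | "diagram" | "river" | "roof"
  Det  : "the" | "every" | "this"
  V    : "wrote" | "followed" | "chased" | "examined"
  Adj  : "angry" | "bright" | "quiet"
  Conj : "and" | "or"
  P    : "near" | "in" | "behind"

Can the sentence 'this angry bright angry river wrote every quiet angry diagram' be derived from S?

Grammatical

S
  NP
    Det: this
    AP
      Adj: angry
      AP
        Adj: bright
        AP
          Adj: angry
    N: river
  VP
    V: wrote
    NP
      Det: every
      AP
        Adj: quiet
        AP
          Adj: angry
      N: diagram
The bracketing above is licensed at every node by one of the given productions, with S at the root.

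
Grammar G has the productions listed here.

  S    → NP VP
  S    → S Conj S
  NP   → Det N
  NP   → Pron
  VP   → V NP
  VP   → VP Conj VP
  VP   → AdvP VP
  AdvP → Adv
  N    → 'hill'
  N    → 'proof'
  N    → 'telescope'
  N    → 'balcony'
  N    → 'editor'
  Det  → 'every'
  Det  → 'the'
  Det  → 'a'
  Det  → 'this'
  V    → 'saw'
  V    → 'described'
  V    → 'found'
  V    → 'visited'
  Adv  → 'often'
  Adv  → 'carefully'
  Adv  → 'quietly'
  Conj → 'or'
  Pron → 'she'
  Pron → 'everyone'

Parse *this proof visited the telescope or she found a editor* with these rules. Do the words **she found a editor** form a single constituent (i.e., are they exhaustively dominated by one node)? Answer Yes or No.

[S [S [NP [Det this] [N proof]] [VP [V visited] [NP [Det the] [N telescope]]]] [Conj or] [S [NP [Pron she]] [VP [V found] [NP [Det a] [N editor]]]]]
The words 'she found a editor' are exhaustively dominated by a single S node (built by S → NP VP), so they form a constituent.

Yes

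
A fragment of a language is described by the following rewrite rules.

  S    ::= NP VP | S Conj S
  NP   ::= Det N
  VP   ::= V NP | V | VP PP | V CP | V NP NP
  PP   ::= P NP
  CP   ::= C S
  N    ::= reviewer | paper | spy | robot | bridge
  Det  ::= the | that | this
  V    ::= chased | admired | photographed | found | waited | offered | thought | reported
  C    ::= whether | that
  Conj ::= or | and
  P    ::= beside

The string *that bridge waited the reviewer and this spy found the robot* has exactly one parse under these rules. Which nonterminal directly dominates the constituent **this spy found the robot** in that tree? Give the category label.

S

S
  S
    NP
      Det: that
      N: bridge
    VP
      V: waited
      NP
        Det: the
        N: reviewer
  Conj: and
  S
    NP
      Det: this
      N: spy
    VP
      V: found
      NP
        Det: the
        N: robot
The span 'this spy found the robot' is the S node built by S → NP VP.
Its mother is the S built by S → S Conj S.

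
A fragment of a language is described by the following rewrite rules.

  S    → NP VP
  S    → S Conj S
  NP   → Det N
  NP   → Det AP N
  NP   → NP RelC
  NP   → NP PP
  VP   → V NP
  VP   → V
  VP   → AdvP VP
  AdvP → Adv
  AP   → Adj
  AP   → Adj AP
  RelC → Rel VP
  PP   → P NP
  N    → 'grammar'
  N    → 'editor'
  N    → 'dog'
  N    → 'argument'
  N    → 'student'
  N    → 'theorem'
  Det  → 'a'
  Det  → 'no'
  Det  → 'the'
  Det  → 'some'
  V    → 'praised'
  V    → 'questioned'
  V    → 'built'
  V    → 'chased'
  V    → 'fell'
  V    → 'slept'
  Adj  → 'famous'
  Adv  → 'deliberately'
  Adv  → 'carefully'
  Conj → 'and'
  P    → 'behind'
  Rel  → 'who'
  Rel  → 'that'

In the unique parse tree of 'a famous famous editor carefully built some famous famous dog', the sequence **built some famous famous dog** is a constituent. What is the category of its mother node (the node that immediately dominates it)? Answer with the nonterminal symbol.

VP

[S [NP [Det a] [AP [Adj famous] [AP [Adj famous]]] [N editor]] [VP [AdvP [Adv carefully]] [VP [V built] [NP [Det some] [AP [Adj famous] [AP [Adj famous]]] [N dog]]]]]
The span 'built some famous famous dog' is the VP node built by VP → V NP.
Its mother is the VP built by VP → AdvP VP.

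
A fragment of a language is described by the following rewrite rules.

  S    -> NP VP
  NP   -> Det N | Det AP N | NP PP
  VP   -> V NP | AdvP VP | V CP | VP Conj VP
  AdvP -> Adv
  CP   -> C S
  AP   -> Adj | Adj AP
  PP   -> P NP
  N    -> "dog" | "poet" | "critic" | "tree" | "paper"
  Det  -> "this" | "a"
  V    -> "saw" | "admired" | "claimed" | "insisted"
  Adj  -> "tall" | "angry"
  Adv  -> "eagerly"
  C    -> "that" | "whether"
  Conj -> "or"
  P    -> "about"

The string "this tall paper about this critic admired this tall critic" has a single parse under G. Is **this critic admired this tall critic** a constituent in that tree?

[S [NP [NP [Det this] [AP [Adj tall]] [N paper]] [PP [P about] [NP [Det this] [N critic]]]] [VP [V admired] [NP [Det this] [AP [Adj tall]] [N critic]]]]
The smallest constituent containing 'this critic admired this tall critic' is the S spanning 'this tall paper about this critic admired this tall critic'; no single node in the tree dominates exactly the given words.

No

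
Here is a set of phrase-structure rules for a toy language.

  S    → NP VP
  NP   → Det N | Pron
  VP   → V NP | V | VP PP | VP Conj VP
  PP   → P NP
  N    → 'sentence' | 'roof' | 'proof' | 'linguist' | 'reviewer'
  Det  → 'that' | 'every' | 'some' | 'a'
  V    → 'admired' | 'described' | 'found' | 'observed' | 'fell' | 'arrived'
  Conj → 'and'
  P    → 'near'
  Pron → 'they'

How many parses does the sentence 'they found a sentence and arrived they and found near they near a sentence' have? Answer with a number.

9

Two of the 9 distinct bracketings:
[S [NP [Pron they]] [VP [VP [VP [VP [V found] [NP [Det a] [N sentence]]] [Conj and] [VP [VP [V arrived] [NP [Pron they]]] [Conj and] [VP [V found]]]] [PP [P near] [NP [Pron they]]]] [PP [P near] [NP [Det a] [N sentence]]]]]
[S [NP [Pron they]] [VP [VP [VP [VP [VP [V found] [NP [Det a] [N sentence]]] [Conj and] [VP [V arrived] [NP [Pron they]]]] [Conj and] [VP [V found]]] [PP [P near] [NP [Pron they]]]] [PP [P near] [NP [Det a] [N sentence]]]]]
The trees differ in how a recursive rule is bracketed over the same span.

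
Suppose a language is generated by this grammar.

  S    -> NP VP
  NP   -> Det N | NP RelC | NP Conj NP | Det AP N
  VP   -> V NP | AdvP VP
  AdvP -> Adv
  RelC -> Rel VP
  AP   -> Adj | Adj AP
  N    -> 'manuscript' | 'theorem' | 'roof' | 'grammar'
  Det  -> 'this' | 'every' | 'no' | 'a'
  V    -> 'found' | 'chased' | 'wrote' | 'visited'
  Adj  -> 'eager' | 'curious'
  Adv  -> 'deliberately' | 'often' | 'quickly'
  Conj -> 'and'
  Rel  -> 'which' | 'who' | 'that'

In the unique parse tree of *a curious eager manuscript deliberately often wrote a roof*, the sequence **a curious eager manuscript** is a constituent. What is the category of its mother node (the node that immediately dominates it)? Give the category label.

S

S
  NP
    Det: a
    AP
      Adj: curious
      AP
        Adj: eager
    N: manuscript
  VP
    AdvP
      Adv: deliberately
    VP
      AdvP
        Adv: often
      VP
        V: wrote
        NP
          Det: a
          N: roof
The span 'a curious eager manuscript' is the NP node built by NP → Det AP N.
Its mother is the S built by S → NP VP.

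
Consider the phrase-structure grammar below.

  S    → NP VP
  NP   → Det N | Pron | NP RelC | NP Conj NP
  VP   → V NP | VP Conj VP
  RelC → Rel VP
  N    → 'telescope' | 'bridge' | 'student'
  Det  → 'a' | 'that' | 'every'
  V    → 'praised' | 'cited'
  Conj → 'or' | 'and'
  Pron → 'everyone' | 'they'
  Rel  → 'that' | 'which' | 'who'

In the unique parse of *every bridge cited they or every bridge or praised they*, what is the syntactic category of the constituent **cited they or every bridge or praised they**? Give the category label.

S
  NP
    Det: every
    N: bridge
  VP
    VP
      V: cited
      NP
        NP
          Pron: they
        Conj: or
        NP
          Det: every
          N: bridge
    Conj: or
    VP
      V: praised
      NP
        Pron: they
The span 'cited they or every bridge or praised they' is the VP node built by VP → VP Conj VP.

VP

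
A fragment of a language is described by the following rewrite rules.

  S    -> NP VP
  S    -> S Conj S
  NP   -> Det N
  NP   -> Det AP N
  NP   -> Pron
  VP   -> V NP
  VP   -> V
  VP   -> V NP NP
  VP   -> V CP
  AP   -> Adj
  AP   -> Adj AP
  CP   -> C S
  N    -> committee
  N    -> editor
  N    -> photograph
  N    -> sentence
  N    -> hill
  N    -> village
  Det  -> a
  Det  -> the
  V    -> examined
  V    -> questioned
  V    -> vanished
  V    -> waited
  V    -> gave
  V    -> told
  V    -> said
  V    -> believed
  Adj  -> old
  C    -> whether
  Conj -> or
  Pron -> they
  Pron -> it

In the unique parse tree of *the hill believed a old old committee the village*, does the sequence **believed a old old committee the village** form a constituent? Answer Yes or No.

[S [NP [Det the] [N hill]] [VP [V believed] [NP [Det a] [AP [Adj old] [AP [Adj old]]] [N committee]] [NP [Det the] [N village]]]]
The words 'believed a old old committee the village' are exhaustively dominated by a single VP node (built by VP → V NP NP), so they form a constituent.

Yes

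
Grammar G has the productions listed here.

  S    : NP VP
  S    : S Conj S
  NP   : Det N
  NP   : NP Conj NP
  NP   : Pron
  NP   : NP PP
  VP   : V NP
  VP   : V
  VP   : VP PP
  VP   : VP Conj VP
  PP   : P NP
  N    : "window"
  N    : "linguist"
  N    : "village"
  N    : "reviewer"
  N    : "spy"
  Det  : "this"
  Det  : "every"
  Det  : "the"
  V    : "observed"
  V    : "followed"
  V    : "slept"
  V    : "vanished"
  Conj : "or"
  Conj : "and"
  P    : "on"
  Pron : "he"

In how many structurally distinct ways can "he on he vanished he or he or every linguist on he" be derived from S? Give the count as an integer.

Two of the 7 distinct bracketings:
[S [NP [NP [Pron he]] [PP [P on] [NP [Pron he]]]] [VP [V vanished] [NP [NP [Pron he]] [Conj or] [NP [NP [Pron he]] [Conj or] [NP [NP [Det every] [N linguist]] [PP [P on] [NP [Pron he]]]]]]]]
[S [NP [NP [Pron he]] [PP [P on] [NP [Pron he]]]] [VP [V vanished] [NP [NP [Pron he]] [Conj or] [NP [NP [NP [Pron he]] [Conj or] [NP [Det every] [N linguist]]] [PP [P on] [NP [Pron he]]]]]]]
The trees differ in how a recursive rule is bracketed over the same span.

7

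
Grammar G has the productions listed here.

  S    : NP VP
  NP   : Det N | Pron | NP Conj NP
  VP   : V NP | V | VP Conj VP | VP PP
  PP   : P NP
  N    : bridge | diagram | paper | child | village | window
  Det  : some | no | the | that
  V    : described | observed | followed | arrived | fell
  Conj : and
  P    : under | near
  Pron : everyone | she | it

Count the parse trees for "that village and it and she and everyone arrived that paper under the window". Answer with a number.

5

Two of the 5 distinct bracketings:
[S [NP [NP [Det that] [N village]] [Conj and] [NP [NP [Pron it]] [Conj and] [NP [NP [Pron she]] [Conj and] [NP [Pron everyone]]]]] [VP [VP [V arrived] [NP [Det that] [N paper]]] [PP [P under] [NP [Det the] [N window]]]]]
[S [NP [NP [Det that] [N village]] [Conj and] [NP [NP [NP [Pron it]] [Conj and] [NP [Pron she]]] [Conj and] [NP [Pron everyone]]]] [VP [VP [V arrived] [NP [Det that] [N paper]]] [PP [P under] [NP [Det the] [N window]]]]]
The trees differ in how a recursive rule is bracketed over the same span.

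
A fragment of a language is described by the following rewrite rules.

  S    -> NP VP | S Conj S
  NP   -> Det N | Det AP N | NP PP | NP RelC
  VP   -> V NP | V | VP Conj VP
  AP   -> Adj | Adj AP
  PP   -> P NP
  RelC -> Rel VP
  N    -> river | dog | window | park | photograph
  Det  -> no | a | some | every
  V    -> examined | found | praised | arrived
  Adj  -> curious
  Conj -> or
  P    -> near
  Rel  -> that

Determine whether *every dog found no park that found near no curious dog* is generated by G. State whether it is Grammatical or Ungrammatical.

[S [NP [Det every] [N dog]] [VP [V found] [NP [NP [NP [Det no] [N park]] [RelC [Rel that] [VP [V found]]]] [PP [P near] [NP [Det no] [AP [Adj curious]] [N dog]]]]]]
The bracketing above is licensed at every node by one of the given productions, with S at the root.

Grammatical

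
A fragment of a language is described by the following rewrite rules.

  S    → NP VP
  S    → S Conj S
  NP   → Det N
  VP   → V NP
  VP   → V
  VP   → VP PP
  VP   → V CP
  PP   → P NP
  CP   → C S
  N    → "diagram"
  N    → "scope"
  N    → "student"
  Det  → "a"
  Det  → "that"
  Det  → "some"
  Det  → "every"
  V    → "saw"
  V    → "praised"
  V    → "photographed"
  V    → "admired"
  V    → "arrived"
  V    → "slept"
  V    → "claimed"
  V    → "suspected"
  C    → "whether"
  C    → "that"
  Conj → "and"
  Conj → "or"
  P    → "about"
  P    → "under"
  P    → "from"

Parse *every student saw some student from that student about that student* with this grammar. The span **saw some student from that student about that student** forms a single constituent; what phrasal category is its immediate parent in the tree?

[S [NP [Det every] [N student]] [VP [VP [VP [V saw] [NP [Det some] [N student]]] [PP [P from] [NP [Det that] [N student]]]] [PP [P about] [NP [Det that] [N student]]]]]
The span 'saw some student from that student about that student' is the VP node built by VP → VP PP.
Its mother is the S built by S → NP VP.

S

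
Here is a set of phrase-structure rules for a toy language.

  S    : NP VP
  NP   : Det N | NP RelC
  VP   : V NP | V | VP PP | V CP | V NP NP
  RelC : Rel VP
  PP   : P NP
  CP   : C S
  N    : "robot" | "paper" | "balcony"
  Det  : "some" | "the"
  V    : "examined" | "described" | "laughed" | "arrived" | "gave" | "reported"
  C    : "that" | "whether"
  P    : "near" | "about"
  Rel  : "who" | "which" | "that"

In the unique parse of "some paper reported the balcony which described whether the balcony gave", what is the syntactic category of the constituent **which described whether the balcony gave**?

RelC

[S [NP [Det some] [N paper]] [VP [V reported] [NP [NP [Det the] [N balcony]] [RelC [Rel which] [VP [V described] [CP [C whether] [S [NP [Det the] [N balcony]] [VP [V gave]]]]]]]]]
The span 'which described whether the balcony gave' is the RelC node built by RelC → Rel VP.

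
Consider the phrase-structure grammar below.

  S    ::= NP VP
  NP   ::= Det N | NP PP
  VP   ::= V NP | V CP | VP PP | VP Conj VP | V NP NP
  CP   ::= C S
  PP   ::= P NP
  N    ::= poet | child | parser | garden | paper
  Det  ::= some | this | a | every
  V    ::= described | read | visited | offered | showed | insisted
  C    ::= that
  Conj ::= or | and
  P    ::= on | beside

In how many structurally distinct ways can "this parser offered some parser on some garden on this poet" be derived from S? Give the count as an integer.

Two of the 5 distinct bracketings:
[S [NP [Det this] [N parser]] [VP [V offered] [NP [NP [Det some] [N parser]] [PP [P on] [NP [NP [Det some] [N garden]] [PP [P on] [NP [Det this] [N poet]]]]]]]]
[S [NP [Det this] [N parser]] [VP [V offered] [NP [NP [NP [Det some] [N parser]] [PP [P on] [NP [Det some] [N garden]]]] [PP [P on] [NP [Det this] [N poet]]]]]]
The trees differ in how a recursive rule is bracketed over the same span.

5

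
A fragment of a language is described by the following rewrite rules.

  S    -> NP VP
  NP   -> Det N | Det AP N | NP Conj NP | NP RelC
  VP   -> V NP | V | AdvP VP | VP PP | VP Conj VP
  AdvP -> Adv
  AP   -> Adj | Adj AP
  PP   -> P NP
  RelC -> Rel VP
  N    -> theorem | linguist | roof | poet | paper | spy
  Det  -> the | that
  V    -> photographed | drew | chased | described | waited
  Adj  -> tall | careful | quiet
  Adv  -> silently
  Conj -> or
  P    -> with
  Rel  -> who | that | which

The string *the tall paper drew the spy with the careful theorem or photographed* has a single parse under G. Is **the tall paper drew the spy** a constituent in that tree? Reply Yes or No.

No

[S [NP [Det the] [AP [Adj tall]] [N paper]] [VP [VP [VP [V drew] [NP [Det the] [N spy]]] [PP [P with] [NP [Det the] [AP [Adj careful]] [N theorem]]]] [Conj or] [VP [V photographed]]]]
The smallest constituent containing 'the tall paper drew the spy' is the S spanning 'the tall paper drew the spy with the careful theorem or photographed'; no single node in the tree dominates exactly the given words.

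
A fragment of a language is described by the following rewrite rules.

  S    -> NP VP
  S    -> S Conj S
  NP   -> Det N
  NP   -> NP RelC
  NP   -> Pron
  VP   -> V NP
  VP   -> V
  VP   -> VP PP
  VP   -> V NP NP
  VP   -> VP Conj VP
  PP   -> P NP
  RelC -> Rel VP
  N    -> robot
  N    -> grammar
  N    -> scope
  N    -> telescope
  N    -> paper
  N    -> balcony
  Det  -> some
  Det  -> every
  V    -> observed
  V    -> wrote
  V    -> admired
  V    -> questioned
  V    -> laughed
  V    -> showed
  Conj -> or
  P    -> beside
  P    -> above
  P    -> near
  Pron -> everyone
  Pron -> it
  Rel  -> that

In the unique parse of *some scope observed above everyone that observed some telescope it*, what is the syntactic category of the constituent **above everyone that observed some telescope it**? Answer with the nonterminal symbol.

S
  NP
    Det: some
    N: scope
  VP
    VP
      V: observed
    PP
      P: above
      NP
        NP
          Pron: everyone
        RelC
          Rel: that
          VP
            V: observed
            NP
              Det: some
              N: telescope
            NP
              Pron: it
The span 'above everyone that observed some telescope it' is the PP node built by PP → P NP.

PP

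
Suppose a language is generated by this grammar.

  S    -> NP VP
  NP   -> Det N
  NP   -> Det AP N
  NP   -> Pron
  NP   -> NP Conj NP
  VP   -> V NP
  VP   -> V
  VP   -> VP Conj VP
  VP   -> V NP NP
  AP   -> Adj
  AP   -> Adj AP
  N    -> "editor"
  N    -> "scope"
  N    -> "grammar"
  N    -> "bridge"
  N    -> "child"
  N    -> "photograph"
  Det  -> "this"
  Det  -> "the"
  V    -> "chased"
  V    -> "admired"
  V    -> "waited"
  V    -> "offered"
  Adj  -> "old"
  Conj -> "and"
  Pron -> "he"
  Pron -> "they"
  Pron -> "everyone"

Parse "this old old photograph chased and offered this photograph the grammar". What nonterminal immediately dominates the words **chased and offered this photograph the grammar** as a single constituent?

[S [NP [Det this] [AP [Adj old] [AP [Adj old]]] [N photograph]] [VP [VP [V chased]] [Conj and] [VP [V offered] [NP [Det this] [N photograph]] [NP [Det the] [N grammar]]]]]
The span 'chased and offered this photograph the grammar' is the VP node built by VP → VP Conj VP.

VP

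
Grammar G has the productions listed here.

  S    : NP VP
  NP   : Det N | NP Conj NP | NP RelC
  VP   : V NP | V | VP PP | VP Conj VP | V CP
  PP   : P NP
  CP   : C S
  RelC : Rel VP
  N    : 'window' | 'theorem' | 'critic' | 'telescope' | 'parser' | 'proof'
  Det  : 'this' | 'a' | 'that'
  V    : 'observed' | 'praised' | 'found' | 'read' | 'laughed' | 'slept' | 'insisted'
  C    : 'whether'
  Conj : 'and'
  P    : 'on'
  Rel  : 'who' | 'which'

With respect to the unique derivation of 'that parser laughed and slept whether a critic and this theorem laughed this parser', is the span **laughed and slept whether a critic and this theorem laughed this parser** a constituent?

[S [NP [Det that] [N parser]] [VP [VP [V laughed]] [Conj and] [VP [V slept] [CP [C whether] [S [NP [NP [Det a] [N critic]] [Conj and] [NP [Det this] [N theorem]]] [VP [V laughed] [NP [Det this] [N parser]]]]]]]]
The words 'laughed and slept whether a critic and this theorem laughed this parser' are exhaustively dominated by a single VP node (built by VP → VP Conj VP), so they form a constituent.

Yes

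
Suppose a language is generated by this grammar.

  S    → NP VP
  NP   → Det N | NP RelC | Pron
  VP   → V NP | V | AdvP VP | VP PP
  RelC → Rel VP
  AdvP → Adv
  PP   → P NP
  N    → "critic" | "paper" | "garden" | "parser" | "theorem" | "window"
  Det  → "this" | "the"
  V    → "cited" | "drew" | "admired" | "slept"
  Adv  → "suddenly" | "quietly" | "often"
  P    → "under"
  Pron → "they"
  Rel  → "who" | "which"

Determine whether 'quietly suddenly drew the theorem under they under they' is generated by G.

For S → NP VP, no prefix of the string parses as an NP.

Ungrammatical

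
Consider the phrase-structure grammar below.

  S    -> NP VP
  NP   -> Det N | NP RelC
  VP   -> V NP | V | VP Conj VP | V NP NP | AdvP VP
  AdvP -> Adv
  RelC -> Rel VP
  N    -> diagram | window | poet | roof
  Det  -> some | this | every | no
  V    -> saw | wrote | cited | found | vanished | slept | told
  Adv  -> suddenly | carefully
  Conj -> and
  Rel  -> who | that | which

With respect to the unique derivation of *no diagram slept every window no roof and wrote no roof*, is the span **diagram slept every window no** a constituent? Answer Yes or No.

No

[S [NP [Det no] [N diagram]] [VP [VP [V slept] [NP [Det every] [N window]] [NP [Det no] [N roof]]] [Conj and] [VP [V wrote] [NP [Det no] [N roof]]]]]
The smallest constituent containing 'diagram slept every window no' is the S spanning 'no diagram slept every window no roof and wrote no roof'; no single node in the tree dominates exactly the given words.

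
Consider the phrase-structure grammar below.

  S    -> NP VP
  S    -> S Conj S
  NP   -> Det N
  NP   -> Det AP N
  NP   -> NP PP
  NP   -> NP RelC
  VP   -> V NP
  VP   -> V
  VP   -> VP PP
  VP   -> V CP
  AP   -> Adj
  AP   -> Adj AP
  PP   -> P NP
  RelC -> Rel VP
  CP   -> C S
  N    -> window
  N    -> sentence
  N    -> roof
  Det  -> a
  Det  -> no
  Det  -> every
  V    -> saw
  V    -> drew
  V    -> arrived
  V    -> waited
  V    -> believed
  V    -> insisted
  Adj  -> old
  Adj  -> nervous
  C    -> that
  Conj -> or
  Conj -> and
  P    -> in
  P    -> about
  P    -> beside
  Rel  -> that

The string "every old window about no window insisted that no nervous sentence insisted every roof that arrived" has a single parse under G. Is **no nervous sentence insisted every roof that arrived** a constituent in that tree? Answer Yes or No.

Yes

[S [NP [NP [Det every] [AP [Adj old]] [N window]] [PP [P about] [NP [Det no] [N window]]]] [VP [V insisted] [CP [C that] [S [NP [Det no] [AP [Adj nervous]] [N sentence]] [VP [V insisted] [NP [NP [Det every] [N roof]] [RelC [Rel that] [VP [V arrived]]]]]]]]]
The words 'no nervous sentence insisted every roof that arrived' are exhaustively dominated by a single S node (built by S → NP VP), so they form a constituent.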